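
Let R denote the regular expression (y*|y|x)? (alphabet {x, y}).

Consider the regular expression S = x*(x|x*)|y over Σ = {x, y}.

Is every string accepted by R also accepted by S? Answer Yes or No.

The string yy is in L(R) but not in L(S).
So L(R) ⊄ L(S).

No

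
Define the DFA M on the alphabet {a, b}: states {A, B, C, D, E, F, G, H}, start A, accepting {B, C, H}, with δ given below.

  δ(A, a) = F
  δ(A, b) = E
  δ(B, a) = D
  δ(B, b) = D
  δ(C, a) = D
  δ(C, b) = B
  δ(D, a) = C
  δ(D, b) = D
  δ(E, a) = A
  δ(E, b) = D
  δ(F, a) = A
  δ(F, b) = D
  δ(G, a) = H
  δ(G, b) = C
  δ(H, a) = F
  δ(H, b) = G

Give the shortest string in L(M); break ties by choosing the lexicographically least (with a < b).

aba

A breadth-first search from A reaches an accepting state first via the path A → F → D → C on input aba.
No string of length < 3 is accepted (BFS exhausts all shorter strings without reaching an accepting state), and aba is the lexicographically least accepting string of length 3.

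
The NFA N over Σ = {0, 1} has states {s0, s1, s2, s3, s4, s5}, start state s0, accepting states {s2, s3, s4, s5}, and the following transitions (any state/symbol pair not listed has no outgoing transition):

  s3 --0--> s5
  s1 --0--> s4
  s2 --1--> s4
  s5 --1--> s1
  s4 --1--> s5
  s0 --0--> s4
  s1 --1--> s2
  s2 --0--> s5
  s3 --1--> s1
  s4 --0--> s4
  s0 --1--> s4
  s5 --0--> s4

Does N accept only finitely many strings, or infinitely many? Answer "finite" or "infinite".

infinite

State s4 is reachable from the start and can reach an accepting state, and it lies on the cycle s4 → s4.
Traversing that cycle any number of times yields accepted strings of unbounded length, so the language is infinite.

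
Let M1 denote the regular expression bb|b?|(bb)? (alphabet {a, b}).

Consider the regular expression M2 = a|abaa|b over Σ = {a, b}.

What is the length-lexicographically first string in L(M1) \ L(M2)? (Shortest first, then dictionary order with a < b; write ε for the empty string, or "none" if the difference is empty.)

ε

The empty string ε is accepted by M1 but not by M2.
Since ε is the unique shortest string, it is the required witness.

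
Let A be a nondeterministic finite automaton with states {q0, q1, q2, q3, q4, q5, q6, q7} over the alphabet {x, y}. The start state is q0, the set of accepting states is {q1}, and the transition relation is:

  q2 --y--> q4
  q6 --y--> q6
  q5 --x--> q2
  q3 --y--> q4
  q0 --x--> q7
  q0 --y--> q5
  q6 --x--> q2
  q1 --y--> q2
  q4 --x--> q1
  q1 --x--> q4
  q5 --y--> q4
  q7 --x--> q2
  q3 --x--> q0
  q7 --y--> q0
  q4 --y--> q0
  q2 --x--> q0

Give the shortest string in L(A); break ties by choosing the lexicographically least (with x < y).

A breadth-first search from q0 reaches an accepting state first via the path q0 → q5 → q4 → q1 on input yyx.
No string of length < 3 is accepted (BFS exhausts all shorter strings without reaching an accepting state), and yyx is the lexicographically least accepting string of length 3.

yyx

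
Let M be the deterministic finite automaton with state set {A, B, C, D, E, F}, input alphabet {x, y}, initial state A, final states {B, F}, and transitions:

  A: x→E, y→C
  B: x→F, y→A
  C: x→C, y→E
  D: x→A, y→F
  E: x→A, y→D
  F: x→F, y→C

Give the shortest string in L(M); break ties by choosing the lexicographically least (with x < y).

A breadth-first search from A reaches an accepting state first via the path A → E → D → F on input xyy.
No string of length < 3 is accepted (BFS exhausts all shorter strings without reaching an accepting state), and xyy is the lexicographically least accepting string of length 3.

xyy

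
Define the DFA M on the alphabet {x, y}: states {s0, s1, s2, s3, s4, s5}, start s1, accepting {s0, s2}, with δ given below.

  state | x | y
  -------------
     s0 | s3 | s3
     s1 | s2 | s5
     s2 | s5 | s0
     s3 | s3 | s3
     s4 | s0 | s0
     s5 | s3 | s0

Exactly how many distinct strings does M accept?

4

The useful subgraph on states {s0, s1, s2, s5} is acyclic, so L(M) is finite; the longest accepting path visits 4 useful states, giving maximum string length 3.
Counting accepting paths from s1 by length: 1 of length 1, 2 of length 2, 1 of length 3. Total 4.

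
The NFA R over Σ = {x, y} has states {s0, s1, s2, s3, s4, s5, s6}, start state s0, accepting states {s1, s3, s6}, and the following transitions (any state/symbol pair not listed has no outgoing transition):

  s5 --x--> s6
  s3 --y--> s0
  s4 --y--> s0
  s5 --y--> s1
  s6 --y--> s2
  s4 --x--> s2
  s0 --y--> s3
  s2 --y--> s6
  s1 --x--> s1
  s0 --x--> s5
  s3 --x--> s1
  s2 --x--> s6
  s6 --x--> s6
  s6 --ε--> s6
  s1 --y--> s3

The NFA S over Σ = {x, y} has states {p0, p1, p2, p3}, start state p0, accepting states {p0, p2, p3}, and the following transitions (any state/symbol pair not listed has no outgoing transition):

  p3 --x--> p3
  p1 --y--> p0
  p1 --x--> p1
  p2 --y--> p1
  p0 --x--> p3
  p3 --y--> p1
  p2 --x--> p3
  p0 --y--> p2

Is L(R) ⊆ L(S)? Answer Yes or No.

The string xy is in L(R) but not in L(S).
So L(R) ⊄ L(S).

No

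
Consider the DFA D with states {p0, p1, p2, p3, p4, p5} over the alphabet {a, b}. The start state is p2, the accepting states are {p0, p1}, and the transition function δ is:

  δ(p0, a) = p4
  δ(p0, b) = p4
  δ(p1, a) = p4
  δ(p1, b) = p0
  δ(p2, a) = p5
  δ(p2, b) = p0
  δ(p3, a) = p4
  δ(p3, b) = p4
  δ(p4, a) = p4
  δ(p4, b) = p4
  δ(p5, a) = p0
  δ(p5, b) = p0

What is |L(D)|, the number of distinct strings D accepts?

3

The useful subgraph on states {p0, p2, p5} is acyclic, so L(D) is finite; the longest accepting path visits 3 useful states, giving maximum string length 2.
Counting accepting paths from p2 by length: 1 of length 1, 2 of length 2. Total 3.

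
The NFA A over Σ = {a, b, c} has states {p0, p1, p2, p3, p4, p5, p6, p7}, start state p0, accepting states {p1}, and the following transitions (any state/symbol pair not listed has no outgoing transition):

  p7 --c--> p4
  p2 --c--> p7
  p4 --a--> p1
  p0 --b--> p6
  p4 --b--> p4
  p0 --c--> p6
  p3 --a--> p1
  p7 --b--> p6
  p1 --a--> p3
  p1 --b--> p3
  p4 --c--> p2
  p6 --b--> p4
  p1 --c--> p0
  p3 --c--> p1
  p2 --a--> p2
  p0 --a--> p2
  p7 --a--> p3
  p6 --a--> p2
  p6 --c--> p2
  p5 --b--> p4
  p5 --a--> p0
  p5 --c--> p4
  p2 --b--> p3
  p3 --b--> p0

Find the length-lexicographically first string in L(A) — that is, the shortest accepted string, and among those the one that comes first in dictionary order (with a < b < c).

A breadth-first search from p0 reaches an accepting state first via the path p0 → p2 → p3 → p1 on input aba.
No string of length < 3 is accepted (BFS exhausts all shorter strings without reaching an accepting state), and aba is the lexicographically least accepting string of length 3.

aba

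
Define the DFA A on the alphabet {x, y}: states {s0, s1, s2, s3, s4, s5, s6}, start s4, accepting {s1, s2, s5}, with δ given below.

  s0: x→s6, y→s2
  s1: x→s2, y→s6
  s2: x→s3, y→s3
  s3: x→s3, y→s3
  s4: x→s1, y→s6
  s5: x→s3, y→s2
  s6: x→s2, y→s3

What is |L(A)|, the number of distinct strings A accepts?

4

The useful subgraph on states {s1, s2, s4, s6} is acyclic, so L(A) is finite; the longest accepting path visits 4 useful states, giving maximum string length 3.
Counting accepting paths from s4 by length: 1 of length 1, 2 of length 2, 1 of length 3. Total 4.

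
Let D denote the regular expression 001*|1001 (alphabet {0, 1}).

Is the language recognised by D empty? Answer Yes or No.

No

The string 00 matches the expression, so it belongs to L(D).
Since L(D) contains at least one string, it is not empty.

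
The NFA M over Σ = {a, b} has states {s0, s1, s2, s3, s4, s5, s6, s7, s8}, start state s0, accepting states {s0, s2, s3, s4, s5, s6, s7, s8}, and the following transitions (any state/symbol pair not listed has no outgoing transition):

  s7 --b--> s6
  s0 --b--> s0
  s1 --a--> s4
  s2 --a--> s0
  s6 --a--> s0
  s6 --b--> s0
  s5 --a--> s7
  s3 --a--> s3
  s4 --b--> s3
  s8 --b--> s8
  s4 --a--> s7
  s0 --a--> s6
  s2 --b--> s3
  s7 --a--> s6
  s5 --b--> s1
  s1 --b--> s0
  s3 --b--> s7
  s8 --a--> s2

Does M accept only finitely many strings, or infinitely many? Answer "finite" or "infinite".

State s0 is reachable from the start and can reach an accepting state, and it lies on the cycle s0 → s0.
Traversing that cycle any number of times yields accepted strings of unbounded length, so the language is infinite.

infinite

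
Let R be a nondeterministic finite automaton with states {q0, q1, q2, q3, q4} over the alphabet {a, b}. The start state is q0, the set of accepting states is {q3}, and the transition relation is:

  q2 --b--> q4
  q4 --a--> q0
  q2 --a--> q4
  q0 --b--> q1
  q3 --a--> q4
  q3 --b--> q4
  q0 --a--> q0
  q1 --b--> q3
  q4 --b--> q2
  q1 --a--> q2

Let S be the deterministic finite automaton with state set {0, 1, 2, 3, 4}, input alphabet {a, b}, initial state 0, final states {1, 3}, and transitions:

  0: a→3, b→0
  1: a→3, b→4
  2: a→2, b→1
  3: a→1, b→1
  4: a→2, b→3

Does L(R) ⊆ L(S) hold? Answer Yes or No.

The string bb is in L(R) but not in L(S).
So L(R) ⊄ L(S).

No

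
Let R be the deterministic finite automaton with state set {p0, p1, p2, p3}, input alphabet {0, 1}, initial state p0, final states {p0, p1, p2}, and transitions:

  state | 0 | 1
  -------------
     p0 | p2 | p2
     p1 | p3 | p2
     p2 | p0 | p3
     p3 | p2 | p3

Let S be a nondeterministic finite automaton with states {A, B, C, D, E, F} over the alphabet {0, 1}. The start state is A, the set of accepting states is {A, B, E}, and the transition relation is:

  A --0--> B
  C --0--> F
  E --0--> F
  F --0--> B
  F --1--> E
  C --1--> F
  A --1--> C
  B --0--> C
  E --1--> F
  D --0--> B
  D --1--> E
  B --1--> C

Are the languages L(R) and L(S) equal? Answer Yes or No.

The string 1 is accepted by R but rejected by S.
So L(R) ≠ L(S).

No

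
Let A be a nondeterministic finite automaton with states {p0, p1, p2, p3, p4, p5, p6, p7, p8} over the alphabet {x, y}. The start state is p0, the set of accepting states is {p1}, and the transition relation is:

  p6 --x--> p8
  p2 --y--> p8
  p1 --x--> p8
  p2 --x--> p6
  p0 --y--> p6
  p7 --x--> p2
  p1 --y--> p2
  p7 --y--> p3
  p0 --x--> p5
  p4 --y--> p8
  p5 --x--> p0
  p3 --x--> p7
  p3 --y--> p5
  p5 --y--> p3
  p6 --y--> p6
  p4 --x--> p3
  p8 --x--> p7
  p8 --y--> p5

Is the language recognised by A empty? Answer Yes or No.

Yes

The states reachable from the start state are {p0, p2, p3, p5, p6, p7, p8}.
None of the accepting states {p1} is reachable, so no string is accepted and L(A) = ∅.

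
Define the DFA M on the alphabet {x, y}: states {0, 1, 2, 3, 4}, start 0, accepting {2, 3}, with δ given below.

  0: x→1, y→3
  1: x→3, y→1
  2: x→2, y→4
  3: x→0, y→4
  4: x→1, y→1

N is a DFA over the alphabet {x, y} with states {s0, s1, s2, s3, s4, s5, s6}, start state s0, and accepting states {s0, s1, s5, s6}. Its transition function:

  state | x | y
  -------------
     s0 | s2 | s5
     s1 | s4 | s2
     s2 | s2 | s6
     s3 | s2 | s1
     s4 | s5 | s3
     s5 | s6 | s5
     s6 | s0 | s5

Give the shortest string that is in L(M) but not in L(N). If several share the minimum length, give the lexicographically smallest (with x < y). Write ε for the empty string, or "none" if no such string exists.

xx

The string xx is accepted by M but not by N.
No shorter string lies in the difference, and xx is the lexicographically first length-2 string in L(M) \ L(N).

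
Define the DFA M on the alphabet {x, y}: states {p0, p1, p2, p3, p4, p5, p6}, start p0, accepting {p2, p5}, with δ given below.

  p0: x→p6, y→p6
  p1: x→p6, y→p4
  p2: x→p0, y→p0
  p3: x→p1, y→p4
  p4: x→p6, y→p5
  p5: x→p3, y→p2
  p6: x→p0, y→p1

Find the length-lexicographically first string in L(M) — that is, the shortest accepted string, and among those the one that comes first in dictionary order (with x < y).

A breadth-first search from p0 reaches an accepting state first via the path p0 → p6 → p1 → p4 → p5 on input xyyy.
No string of length < 4 is accepted (BFS exhausts all shorter strings without reaching an accepting state), and xyyy is the lexicographically least accepting string of length 4.

xyyy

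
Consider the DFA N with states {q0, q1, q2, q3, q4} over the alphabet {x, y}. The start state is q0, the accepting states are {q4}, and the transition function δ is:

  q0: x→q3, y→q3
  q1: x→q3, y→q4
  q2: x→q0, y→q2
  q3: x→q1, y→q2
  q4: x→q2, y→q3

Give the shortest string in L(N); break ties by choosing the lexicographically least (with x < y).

A breadth-first search from q0 reaches an accepting state first via the path q0 → q3 → q1 → q4 on input xxy.
No string of length < 3 is accepted (BFS exhausts all shorter strings without reaching an accepting state), and xxy is the lexicographically least accepting string of length 3.

xxy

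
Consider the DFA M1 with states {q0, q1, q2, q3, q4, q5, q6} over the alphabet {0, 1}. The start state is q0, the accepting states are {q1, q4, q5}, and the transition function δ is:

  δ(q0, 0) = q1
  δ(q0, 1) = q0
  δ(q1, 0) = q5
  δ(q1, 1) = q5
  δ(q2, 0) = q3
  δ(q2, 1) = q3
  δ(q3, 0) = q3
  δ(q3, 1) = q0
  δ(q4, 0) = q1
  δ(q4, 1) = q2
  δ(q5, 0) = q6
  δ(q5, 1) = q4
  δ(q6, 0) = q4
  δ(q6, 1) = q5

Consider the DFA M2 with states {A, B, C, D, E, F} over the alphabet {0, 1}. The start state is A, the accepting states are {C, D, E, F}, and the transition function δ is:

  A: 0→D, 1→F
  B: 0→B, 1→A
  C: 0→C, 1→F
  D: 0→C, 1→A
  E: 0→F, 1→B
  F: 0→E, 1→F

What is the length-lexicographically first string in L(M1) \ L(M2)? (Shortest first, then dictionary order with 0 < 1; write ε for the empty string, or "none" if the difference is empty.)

The string 01 is accepted by M1 but not by M2.
No shorter string lies in the difference, and 01 is the lexicographically first length-2 string in L(M1) \ L(M2).

01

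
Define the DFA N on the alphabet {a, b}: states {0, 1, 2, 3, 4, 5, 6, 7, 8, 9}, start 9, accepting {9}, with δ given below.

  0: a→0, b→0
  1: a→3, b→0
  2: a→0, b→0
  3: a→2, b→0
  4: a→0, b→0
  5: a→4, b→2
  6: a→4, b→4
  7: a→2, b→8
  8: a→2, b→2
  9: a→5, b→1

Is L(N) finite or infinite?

finite

The useful states (reachable from 9 and able to reach an accepting state) are {9}.
Restricted to these states the transition graph has no cycle, so every accepting path has bounded length and L is finite.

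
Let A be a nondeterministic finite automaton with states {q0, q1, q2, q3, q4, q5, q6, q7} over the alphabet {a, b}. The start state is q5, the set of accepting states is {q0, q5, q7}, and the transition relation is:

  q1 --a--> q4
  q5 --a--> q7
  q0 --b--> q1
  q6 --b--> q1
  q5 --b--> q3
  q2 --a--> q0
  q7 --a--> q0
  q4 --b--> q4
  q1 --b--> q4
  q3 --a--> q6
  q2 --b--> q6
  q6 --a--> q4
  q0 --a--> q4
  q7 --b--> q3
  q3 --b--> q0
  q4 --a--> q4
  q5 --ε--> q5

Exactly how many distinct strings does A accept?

The useful subgraph on states {q0, q3, q5, q7} is acyclic, so L(A) is finite; the longest accepting path visits 4 useful states, giving maximum string length 3.
Counting accepting paths from q5 by length: 1 of length 0, 1 of length 1, 2 of length 2, 1 of length 3. Total 5.

5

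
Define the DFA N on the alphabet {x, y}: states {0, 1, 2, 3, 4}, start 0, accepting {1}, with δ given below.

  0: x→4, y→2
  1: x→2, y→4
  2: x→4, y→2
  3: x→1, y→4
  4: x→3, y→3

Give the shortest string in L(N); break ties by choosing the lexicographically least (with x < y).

A breadth-first search from 0 reaches an accepting state first via the path 0 → 4 → 3 → 1 on input xxx.
No string of length < 3 is accepted (BFS exhausts all shorter strings without reaching an accepting state), and xxx is the lexicographically least accepting string of length 3.

xxx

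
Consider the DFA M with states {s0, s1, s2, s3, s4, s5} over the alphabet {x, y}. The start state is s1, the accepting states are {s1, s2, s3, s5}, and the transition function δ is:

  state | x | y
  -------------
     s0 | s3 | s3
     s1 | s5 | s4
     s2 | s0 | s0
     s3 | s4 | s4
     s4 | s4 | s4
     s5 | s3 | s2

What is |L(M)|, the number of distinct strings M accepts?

The useful subgraph on states {s0, s1, s2, s3, s5} is acyclic, so L(M) is finite; the longest accepting path visits 5 useful states, giving maximum string length 4.
Counting accepting paths from s1 by length: 1 of length 0, 1 of length 1, 2 of length 2, 4 of length 4. Total 8.

8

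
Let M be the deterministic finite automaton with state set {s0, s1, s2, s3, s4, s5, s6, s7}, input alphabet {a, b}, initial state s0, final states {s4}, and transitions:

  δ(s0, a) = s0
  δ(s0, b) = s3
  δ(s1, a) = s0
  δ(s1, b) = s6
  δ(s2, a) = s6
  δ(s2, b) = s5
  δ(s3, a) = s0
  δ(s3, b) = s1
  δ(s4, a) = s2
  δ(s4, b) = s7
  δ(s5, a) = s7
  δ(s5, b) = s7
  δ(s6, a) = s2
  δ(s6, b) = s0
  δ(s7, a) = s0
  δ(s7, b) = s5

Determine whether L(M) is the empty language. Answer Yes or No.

The states reachable from the start state are {s0, s1, s2, s3, s5, s6, s7}.
None of the accepting states {s4} is reachable, so no string is accepted and L(M) = ∅.

Yes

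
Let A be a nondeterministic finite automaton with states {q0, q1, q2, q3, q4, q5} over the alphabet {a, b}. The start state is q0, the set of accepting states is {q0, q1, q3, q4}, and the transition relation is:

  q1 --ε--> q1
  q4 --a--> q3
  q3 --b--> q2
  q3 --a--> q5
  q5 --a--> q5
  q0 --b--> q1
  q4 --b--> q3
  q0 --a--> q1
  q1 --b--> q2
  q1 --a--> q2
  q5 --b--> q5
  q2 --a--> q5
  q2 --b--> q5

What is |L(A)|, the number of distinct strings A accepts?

3

The useful subgraph on states {q0, q1} is acyclic, so L(A) is finite; the longest accepting path visits 2 useful states, giving maximum string length 1.
Counting accepting paths from q0 by length: 1 of length 0, 2 of length 1. Total 3.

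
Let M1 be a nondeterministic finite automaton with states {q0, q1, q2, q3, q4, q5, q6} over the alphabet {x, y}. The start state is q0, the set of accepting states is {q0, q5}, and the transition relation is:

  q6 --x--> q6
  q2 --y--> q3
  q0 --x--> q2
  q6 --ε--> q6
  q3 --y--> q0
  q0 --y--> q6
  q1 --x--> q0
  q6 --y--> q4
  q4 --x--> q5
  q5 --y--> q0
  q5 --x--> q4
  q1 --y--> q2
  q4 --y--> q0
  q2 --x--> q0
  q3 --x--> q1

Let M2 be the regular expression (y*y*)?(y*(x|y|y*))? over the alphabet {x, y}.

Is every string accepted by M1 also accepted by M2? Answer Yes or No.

The string xx is in L(M1) but not in L(M2).
So L(M1) ⊄ L(M2).

No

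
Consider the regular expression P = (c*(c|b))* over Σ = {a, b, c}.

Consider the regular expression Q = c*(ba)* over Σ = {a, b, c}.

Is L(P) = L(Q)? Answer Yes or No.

The string b is accepted by P but rejected by Q.
So L(P) ≠ L(Q).

No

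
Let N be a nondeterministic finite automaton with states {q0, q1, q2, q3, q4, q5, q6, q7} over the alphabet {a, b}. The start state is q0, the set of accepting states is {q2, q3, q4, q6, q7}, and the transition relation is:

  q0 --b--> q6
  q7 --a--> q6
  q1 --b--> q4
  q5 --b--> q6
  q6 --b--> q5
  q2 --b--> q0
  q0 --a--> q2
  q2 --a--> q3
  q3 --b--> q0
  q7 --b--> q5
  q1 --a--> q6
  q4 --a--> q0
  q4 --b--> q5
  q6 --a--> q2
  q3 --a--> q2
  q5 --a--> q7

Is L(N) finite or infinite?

State q0 is reachable from the start and can reach an accepting state, and it lies on the cycle q0 → q2 → q0.
Traversing that cycle any number of times yields accepted strings of unbounded length, so the language is infinite.

infinite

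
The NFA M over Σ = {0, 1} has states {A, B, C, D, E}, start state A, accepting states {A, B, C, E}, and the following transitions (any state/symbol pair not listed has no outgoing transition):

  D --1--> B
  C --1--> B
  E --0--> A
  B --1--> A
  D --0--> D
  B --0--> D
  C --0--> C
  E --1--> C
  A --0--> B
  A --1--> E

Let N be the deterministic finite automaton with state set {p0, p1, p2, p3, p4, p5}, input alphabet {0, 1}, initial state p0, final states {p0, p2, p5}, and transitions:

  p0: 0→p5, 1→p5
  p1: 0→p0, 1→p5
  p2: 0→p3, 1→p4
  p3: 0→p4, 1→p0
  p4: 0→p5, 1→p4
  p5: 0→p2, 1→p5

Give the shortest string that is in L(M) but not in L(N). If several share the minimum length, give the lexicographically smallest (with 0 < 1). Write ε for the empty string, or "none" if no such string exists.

The string 001 is accepted by M but not by N.
No shorter string lies in the difference, and 001 is the lexicographically first length-3 string in L(M) \ L(N).

001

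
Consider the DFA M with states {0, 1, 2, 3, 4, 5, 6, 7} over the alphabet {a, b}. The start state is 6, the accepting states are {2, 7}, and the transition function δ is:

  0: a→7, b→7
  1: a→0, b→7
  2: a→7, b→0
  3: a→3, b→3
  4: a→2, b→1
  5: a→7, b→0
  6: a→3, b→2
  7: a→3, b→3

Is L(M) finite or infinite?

finite

The useful states (reachable from 6 and able to reach an accepting state) are {0, 2, 6, 7}.
Restricted to these states the transition graph has no cycle, so every accepting path has bounded length and L is finite.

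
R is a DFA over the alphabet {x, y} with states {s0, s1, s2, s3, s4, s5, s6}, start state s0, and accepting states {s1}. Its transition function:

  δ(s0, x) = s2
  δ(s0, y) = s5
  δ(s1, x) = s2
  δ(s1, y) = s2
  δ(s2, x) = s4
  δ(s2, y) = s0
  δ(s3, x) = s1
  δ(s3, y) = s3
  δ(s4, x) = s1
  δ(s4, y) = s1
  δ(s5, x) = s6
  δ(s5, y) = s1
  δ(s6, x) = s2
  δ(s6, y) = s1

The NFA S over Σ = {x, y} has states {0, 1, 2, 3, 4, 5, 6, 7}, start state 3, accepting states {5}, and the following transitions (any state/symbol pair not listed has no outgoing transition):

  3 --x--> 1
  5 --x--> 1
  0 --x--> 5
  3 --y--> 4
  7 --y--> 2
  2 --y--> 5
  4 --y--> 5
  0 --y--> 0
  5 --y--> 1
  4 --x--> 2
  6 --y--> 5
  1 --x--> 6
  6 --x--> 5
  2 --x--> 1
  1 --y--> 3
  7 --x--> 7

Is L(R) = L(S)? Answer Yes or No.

Exploring the product automaton R × S from the start pair (s0, 3), following both machines on each input symbol, reaches 6 state pairs: (s0, 3), (s2, 1), (s5, 4), (s4, 6), (s6, 2), (s1, 5).
R accepts in {s1} and S accepts in {5}. In every reachable pair the two components are either both accepting — (s1, 5) — or both non-accepting, so no string is accepted by exactly one of the machines: L(R) \ L(S) and L(S) \ L(R) are both empty.
Hence every string is accepted by R iff it is accepted by S, and the two languages coincide.

Yes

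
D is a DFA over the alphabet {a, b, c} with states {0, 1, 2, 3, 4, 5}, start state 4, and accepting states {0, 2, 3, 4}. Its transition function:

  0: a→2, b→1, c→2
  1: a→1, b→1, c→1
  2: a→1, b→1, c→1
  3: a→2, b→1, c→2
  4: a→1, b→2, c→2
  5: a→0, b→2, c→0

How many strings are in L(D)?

The useful subgraph on states {2, 4} is acyclic, so L(D) is finite; the longest accepting path visits 2 useful states, giving maximum string length 1.
Counting accepting paths from 4 by length: 1 of length 0, 2 of length 1. Total 3.

3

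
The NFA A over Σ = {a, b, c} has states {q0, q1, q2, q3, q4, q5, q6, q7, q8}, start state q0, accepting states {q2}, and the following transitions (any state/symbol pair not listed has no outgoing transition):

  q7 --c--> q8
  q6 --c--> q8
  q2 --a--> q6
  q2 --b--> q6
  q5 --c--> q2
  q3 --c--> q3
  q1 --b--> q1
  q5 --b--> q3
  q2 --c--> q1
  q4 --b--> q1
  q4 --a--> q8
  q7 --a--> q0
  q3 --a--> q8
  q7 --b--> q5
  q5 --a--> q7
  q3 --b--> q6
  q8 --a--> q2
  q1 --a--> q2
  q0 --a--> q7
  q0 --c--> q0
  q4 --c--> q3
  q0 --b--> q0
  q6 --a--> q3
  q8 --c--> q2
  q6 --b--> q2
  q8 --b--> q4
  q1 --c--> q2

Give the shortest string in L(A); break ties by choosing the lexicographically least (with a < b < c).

abc

A breadth-first search from q0 reaches an accepting state first via the path q0 → q7 → q5 → q2 on input abc.
No string of length < 3 is accepted (BFS exhausts all shorter strings without reaching an accepting state), and abc is the lexicographically least accepting string of length 3.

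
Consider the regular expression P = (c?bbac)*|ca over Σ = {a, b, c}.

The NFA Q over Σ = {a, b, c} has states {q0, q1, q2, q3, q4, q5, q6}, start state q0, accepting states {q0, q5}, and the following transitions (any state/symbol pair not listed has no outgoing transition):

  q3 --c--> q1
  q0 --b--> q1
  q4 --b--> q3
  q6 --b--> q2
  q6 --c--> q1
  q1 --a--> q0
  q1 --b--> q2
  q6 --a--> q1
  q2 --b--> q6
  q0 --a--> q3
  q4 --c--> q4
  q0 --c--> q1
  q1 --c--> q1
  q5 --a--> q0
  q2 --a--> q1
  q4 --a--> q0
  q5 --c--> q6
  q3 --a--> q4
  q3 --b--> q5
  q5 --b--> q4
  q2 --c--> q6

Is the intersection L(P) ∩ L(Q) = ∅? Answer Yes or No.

The empty string ε is accepted by both P and Q.
Hence L(P) ∩ L(Q) ≠ ∅.

No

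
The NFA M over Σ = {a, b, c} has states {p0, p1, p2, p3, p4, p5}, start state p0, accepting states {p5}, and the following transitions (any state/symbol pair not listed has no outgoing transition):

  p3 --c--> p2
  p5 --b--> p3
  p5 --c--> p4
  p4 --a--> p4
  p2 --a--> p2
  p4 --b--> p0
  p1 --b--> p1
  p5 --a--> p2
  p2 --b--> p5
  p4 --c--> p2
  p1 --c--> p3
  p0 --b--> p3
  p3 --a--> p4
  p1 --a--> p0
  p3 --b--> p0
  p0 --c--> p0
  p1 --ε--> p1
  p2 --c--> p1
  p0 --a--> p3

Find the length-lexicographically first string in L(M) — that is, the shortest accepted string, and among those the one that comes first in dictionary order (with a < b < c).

acb

A breadth-first search from p0 reaches an accepting state first via the path p0 → p3 → p2 → p5 on input acb.
No string of length < 3 is accepted (BFS exhausts all shorter strings without reaching an accepting state), and acb is the lexicographically least accepting string of length 3.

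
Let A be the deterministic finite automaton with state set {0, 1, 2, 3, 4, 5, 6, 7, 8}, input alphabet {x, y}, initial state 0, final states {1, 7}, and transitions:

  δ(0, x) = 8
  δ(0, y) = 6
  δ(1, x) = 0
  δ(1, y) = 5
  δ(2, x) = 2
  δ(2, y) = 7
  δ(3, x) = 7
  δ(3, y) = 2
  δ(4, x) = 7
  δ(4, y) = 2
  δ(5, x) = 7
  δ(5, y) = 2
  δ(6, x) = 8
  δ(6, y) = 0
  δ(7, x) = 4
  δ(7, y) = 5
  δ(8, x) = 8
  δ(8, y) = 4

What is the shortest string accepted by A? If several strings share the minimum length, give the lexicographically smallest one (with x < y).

A breadth-first search from 0 reaches an accepting state first via the path 0 → 8 → 4 → 7 on input xyx.
No string of length < 3 is accepted (BFS exhausts all shorter strings without reaching an accepting state), and xyx is the lexicographically least accepting string of length 3.

xyx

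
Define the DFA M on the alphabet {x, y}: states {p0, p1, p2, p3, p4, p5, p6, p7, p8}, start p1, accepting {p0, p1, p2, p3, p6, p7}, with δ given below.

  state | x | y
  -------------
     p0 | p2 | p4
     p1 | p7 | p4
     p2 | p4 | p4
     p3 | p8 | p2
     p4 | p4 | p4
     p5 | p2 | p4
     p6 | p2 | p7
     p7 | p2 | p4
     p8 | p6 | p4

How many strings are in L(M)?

3

The useful subgraph on states {p1, p2, p7} is acyclic, so L(M) is finite; the longest accepting path visits 3 useful states, giving maximum string length 2.
Counting accepting paths from p1 by length: 1 of length 0, 1 of length 1, 1 of length 2. Total 3.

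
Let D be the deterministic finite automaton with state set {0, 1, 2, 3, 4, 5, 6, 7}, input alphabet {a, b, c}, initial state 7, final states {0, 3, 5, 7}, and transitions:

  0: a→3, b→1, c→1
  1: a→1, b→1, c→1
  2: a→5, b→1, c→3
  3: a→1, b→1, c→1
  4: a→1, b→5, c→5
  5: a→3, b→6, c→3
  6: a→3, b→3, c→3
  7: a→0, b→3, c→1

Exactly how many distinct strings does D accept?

The useful subgraph on states {0, 3, 7} is acyclic, so L(D) is finite; the longest accepting path visits 3 useful states, giving maximum string length 2.
Counting accepting paths from 7 by length: 1 of length 0, 2 of length 1, 1 of length 2. Total 4.

4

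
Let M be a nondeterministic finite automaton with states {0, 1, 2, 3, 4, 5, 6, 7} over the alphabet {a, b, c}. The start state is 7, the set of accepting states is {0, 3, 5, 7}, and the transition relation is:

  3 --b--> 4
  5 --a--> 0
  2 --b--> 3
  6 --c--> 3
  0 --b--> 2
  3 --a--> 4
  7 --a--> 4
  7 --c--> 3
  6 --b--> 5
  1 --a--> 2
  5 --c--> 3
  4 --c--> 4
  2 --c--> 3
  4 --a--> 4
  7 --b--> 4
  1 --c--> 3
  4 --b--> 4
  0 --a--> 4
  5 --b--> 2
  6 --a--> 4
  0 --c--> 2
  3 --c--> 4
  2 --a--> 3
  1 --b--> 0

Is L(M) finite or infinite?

The useful states (reachable from 7 and able to reach an accepting state) are {3, 7}.
Restricted to these states the transition graph has no cycle, so every accepting path has bounded length and L is finite.

finite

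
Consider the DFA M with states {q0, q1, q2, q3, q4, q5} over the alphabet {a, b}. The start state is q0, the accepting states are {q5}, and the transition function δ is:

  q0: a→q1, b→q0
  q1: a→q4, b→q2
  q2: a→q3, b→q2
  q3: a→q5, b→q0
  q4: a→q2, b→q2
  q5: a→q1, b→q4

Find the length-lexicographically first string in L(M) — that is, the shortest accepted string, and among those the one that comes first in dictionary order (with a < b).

abaa

A breadth-first search from q0 reaches an accepting state first via the path q0 → q1 → q2 → q3 → q5 on input abaa.
No string of length < 4 is accepted (BFS exhausts all shorter strings without reaching an accepting state), and abaa is the lexicographically least accepting string of length 4.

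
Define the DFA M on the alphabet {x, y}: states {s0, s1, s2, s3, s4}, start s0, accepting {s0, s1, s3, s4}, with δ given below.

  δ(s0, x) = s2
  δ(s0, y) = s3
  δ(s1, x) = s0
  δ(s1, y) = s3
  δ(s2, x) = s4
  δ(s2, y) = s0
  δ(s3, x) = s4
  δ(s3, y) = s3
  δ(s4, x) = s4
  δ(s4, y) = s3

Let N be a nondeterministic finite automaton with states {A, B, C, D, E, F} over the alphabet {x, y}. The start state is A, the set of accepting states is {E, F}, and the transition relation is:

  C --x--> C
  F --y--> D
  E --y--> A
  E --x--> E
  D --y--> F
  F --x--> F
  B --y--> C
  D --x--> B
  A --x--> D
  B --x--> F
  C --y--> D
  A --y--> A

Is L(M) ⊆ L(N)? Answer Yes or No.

The empty string ε is in L(M) but not in L(N).
So L(M) ⊄ L(N).

No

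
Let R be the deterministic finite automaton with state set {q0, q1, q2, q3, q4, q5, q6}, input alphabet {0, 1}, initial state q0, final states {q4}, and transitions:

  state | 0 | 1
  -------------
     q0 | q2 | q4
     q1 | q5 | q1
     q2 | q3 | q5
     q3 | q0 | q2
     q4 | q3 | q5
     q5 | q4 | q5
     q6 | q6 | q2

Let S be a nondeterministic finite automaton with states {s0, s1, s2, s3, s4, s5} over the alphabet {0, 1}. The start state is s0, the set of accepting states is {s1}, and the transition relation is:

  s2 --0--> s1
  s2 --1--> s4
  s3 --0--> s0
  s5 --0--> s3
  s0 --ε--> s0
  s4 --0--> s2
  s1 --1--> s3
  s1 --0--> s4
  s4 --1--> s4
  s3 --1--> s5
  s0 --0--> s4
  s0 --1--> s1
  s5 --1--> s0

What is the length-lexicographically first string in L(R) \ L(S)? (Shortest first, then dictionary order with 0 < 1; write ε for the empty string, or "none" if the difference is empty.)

010

The string 010 is accepted by R but not by S.
No shorter string lies in the difference, and 010 is the lexicographically first length-3 string in L(R) \ L(S).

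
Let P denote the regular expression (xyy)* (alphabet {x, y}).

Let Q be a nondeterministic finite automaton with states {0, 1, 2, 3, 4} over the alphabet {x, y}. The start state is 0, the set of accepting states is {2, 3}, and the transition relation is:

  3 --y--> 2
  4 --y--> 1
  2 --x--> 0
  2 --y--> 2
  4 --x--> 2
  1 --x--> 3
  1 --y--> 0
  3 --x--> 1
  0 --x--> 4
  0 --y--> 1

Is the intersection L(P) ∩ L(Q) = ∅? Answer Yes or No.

Yes

Converting the expression P to a DFA (subset construction, then merging equivalent states) gives the minimal DFA with states {p0, p1, p2, p3}, start state p0, accepting states {p0} and transitions p0: x→p1, y→p2; p1: x→p2, y→p3; p2: x→p2, y→p2; p3: x→p2, y→p0.
Exploring the product automaton P × Q from the start pair (p0, 0), following both machines on each input symbol, reaches 8 state pairs: (p0, 0), (p1, 4), (p2, 1), (p2, 2), (p3, 1), (p2, 3), (p2, 0), (p2, 4).
P accepts in {p0} and Q accepts in {2, 3}; no reachable pair has both components accepting, so no string drives both machines to acceptance simultaneously and L(P) ∩ L(Q) = ∅.
So no string is accepted by both, and the intersection is empty.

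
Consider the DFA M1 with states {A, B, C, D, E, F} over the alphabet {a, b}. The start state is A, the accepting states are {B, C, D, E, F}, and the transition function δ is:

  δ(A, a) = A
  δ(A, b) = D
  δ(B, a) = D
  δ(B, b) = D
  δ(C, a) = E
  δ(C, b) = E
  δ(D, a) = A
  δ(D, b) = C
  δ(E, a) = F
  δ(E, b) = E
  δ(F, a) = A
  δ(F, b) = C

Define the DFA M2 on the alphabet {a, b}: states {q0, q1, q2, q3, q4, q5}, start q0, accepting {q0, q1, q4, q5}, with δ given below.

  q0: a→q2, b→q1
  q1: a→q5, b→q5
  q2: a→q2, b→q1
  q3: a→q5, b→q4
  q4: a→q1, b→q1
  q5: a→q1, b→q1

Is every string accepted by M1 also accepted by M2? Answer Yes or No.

Exploring the product automaton M1 × M2 from the start pair (A, q0), following both machines on each input symbol, reaches 12 state pairs: (A, q0), (A, q2), (D, q1), (A, q5), (C, q5), (A, q1), (E, q1), (D, q5), (F, q5), (E, q5), (C, q1), (F, q1).
M1 accepts in {B, C, D, E, F} and M2 accepts in {q0, q1, q4, q5}. The reachable pairs whose M1-component is accepting are (D, q1), (C, q5), (E, q1), (D, q5), (F, q5), (E, q5), (C, q1), (F, q1); in each of them the M2-component is accepting too, so the product for L(M1) \ L(M2) (M1-component accepting, M2-component rejecting) has no reachable accepting pair and the difference is empty.
Hence every string in L(M1) is also in L(M2).

Yes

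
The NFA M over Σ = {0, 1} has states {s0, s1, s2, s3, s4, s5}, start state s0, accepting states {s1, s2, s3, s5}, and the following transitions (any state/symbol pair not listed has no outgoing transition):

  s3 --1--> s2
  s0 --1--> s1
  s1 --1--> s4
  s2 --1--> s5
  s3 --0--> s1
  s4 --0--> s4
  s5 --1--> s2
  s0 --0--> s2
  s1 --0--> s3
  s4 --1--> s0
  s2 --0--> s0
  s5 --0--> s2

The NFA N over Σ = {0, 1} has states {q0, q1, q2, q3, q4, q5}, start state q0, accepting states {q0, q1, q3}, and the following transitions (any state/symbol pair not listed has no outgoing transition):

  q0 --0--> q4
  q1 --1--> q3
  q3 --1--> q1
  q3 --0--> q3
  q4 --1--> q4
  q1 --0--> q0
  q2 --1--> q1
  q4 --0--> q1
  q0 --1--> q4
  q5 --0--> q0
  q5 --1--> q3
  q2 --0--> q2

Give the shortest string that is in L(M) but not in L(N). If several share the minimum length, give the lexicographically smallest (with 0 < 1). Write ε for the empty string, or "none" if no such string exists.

0

The string 0 is accepted by M but not by N.
No shorter string lies in the difference, and 0 is the lexicographically first length-1 string in L(M) \ L(N).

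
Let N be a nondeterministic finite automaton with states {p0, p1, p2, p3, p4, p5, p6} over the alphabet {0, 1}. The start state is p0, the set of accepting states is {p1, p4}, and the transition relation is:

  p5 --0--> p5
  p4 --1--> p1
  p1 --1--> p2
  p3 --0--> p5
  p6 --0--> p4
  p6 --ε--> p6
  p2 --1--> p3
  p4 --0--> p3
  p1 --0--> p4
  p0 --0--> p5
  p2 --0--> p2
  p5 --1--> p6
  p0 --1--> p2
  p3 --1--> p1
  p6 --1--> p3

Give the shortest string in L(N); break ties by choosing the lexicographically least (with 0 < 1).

A breadth-first search from p0 reaches an accepting state first via the path p0 → p5 → p6 → p4 on input 010.
No string of length < 3 is accepted (BFS exhausts all shorter strings without reaching an accepting state), and 010 is the lexicographically least accepting string of length 3.

010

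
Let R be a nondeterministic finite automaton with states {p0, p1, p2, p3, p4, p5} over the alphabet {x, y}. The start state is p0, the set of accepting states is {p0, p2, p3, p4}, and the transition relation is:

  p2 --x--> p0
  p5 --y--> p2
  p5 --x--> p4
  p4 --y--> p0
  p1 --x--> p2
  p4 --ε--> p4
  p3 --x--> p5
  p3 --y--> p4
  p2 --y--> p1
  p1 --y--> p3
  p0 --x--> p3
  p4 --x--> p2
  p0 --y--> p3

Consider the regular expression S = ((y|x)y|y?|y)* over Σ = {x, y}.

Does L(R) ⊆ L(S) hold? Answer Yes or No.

The string x is in L(R) but not in L(S).
So L(R) ⊄ L(S).

No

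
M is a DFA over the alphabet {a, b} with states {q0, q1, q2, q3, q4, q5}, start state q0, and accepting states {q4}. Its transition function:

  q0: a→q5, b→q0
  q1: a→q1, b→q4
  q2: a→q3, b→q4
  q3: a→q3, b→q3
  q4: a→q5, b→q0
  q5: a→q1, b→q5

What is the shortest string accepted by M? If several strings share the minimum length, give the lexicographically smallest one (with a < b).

aab

A breadth-first search from q0 reaches an accepting state first via the path q0 → q5 → q1 → q4 on input aab.
No string of length < 3 is accepted (BFS exhausts all shorter strings without reaching an accepting state), and aab is the lexicographically least accepting string of length 3.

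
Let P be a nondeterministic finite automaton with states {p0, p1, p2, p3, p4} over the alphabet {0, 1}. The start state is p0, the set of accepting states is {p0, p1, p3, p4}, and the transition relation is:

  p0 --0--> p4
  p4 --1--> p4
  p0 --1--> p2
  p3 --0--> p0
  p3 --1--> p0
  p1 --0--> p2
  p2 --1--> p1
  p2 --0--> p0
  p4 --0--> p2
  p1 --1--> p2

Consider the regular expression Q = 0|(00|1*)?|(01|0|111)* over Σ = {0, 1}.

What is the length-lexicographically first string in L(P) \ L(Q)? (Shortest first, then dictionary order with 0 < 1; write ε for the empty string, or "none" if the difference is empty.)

The string 10 is accepted by P but not by Q.
No shorter string lies in the difference, and 10 is the lexicographically first length-2 string in L(P) \ L(Q).

10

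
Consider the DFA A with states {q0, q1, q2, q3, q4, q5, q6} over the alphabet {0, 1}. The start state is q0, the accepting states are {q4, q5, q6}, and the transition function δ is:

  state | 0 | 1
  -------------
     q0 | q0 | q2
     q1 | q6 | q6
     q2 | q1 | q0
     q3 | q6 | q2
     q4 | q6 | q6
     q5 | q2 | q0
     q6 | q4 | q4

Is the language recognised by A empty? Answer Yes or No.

The string 100 is accepted: the run q0 → q2 → q1 → q6 ends in the accepting state q6.
Since at least one string is accepted, L(A) is not empty.

No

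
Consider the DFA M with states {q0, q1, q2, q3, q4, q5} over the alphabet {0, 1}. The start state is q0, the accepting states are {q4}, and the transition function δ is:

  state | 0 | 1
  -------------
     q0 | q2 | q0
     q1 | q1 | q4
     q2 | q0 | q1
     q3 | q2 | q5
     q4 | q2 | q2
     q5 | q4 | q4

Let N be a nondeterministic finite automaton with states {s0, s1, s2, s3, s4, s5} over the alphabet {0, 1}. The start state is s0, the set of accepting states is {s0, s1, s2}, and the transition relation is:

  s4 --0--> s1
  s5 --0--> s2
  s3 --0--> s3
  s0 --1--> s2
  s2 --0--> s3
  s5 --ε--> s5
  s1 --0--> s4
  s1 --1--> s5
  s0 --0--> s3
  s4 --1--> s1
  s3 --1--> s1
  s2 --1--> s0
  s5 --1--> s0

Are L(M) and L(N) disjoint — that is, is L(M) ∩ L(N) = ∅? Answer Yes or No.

The string 0101 is accepted by both M and N.
Hence L(M) ∩ L(N) ≠ ∅.

No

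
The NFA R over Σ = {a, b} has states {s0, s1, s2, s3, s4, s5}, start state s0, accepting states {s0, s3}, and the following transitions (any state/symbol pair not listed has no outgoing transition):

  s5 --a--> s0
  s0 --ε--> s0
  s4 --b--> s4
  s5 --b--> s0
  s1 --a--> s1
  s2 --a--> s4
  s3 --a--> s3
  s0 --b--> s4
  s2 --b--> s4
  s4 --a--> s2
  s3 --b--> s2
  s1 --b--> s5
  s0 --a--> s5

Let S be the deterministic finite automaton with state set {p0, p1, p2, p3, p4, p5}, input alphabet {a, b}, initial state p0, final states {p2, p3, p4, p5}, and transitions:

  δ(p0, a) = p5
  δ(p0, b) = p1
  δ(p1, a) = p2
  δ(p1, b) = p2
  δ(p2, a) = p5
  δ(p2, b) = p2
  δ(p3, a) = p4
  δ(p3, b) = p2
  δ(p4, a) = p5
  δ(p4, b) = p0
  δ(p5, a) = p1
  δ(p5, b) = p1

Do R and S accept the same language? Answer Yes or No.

No

The empty string ε is accepted by R but rejected by S.
So L(R) ≠ L(S).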